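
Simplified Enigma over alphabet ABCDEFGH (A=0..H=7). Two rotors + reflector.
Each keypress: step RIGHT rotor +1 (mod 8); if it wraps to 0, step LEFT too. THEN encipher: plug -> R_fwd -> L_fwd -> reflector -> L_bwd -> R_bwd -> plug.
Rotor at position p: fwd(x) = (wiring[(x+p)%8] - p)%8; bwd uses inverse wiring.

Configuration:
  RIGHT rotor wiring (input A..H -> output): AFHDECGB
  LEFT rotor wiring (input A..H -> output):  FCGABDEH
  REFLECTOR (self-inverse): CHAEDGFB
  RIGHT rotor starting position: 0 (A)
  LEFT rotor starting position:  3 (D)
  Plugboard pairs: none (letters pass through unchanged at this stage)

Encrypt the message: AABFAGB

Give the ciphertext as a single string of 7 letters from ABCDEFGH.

Answer: HCAAFBD

Derivation:
Char 1 ('A'): step: R->1, L=3; A->plug->A->R->E->L->E->refl->D->L'->H->R'->H->plug->H
Char 2 ('A'): step: R->2, L=3; A->plug->A->R->F->L->C->refl->A->L'->C->R'->C->plug->C
Char 3 ('B'): step: R->3, L=3; B->plug->B->R->B->L->G->refl->F->L'->A->R'->A->plug->A
Char 4 ('F'): step: R->4, L=3; F->plug->F->R->B->L->G->refl->F->L'->A->R'->A->plug->A
Char 5 ('A'): step: R->5, L=3; A->plug->A->R->F->L->C->refl->A->L'->C->R'->F->plug->F
Char 6 ('G'): step: R->6, L=3; G->plug->G->R->G->L->H->refl->B->L'->D->R'->B->plug->B
Char 7 ('B'): step: R->7, L=3; B->plug->B->R->B->L->G->refl->F->L'->A->R'->D->plug->D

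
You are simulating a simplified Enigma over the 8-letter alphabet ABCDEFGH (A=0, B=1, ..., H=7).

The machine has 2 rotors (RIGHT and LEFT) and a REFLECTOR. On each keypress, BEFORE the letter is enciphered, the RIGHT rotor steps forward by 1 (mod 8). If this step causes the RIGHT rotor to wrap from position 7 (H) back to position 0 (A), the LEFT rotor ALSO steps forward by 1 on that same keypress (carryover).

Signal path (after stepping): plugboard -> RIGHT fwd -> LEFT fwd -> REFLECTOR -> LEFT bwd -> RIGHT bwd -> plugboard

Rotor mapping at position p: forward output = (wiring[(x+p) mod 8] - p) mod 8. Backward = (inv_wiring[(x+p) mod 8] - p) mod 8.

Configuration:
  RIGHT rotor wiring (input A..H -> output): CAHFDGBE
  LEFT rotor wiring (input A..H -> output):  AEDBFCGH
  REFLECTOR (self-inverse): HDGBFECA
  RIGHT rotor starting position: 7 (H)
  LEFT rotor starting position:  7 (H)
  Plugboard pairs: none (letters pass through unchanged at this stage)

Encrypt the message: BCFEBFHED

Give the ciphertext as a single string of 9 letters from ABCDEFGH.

Answer: CHBHGEFAE

Derivation:
Char 1 ('B'): step: R->0, L->0 (L advanced); B->plug->B->R->A->L->A->refl->H->L'->H->R'->C->plug->C
Char 2 ('C'): step: R->1, L=0; C->plug->C->R->E->L->F->refl->E->L'->B->R'->H->plug->H
Char 3 ('F'): step: R->2, L=0; F->plug->F->R->C->L->D->refl->B->L'->D->R'->B->plug->B
Char 4 ('E'): step: R->3, L=0; E->plug->E->R->B->L->E->refl->F->L'->E->R'->H->plug->H
Char 5 ('B'): step: R->4, L=0; B->plug->B->R->C->L->D->refl->B->L'->D->R'->G->plug->G
Char 6 ('F'): step: R->5, L=0; F->plug->F->R->C->L->D->refl->B->L'->D->R'->E->plug->E
Char 7 ('H'): step: R->6, L=0; H->plug->H->R->A->L->A->refl->H->L'->H->R'->F->plug->F
Char 8 ('E'): step: R->7, L=0; E->plug->E->R->G->L->G->refl->C->L'->F->R'->A->plug->A
Char 9 ('D'): step: R->0, L->1 (L advanced); D->plug->D->R->F->L->F->refl->E->L'->D->R'->E->plug->E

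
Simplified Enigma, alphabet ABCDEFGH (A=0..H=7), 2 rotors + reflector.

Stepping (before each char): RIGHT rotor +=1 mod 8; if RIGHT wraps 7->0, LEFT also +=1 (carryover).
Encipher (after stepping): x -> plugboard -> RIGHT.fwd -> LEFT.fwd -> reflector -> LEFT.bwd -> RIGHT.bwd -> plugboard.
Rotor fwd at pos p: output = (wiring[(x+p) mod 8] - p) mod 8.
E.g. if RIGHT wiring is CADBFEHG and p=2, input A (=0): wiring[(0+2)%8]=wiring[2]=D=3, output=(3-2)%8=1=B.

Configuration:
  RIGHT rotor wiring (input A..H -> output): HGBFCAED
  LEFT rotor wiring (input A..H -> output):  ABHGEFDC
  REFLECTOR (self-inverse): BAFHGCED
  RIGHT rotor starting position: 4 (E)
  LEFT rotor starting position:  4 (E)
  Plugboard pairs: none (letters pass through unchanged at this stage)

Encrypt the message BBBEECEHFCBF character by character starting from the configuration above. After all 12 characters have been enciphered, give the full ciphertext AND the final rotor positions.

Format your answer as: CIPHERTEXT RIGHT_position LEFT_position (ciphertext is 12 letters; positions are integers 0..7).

Char 1 ('B'): step: R->5, L=4; B->plug->B->R->H->L->C->refl->F->L'->F->R'->H->plug->H
Char 2 ('B'): step: R->6, L=4; B->plug->B->R->F->L->F->refl->C->L'->H->R'->F->plug->F
Char 3 ('B'): step: R->7, L=4; B->plug->B->R->A->L->A->refl->B->L'->B->R'->G->plug->G
Char 4 ('E'): step: R->0, L->5 (L advanced); E->plug->E->R->C->L->F->refl->C->L'->F->R'->D->plug->D
Char 5 ('E'): step: R->1, L=5; E->plug->E->R->H->L->H->refl->D->L'->D->R'->F->plug->F
Char 6 ('C'): step: R->2, L=5; C->plug->C->R->A->L->A->refl->B->L'->G->R'->D->plug->D
Char 7 ('E'): step: R->3, L=5; E->plug->E->R->A->L->A->refl->B->L'->G->R'->H->plug->H
Char 8 ('H'): step: R->4, L=5; H->plug->H->R->B->L->G->refl->E->L'->E->R'->B->plug->B
Char 9 ('F'): step: R->5, L=5; F->plug->F->R->E->L->E->refl->G->L'->B->R'->E->plug->E
Char 10 ('C'): step: R->6, L=5; C->plug->C->R->B->L->G->refl->E->L'->E->R'->G->plug->G
Char 11 ('B'): step: R->7, L=5; B->plug->B->R->A->L->A->refl->B->L'->G->R'->E->plug->E
Char 12 ('F'): step: R->0, L->6 (L advanced); F->plug->F->R->A->L->F->refl->C->L'->C->R'->E->plug->E
Final: ciphertext=HFGDFDHBEGEE, RIGHT=0, LEFT=6

Answer: HFGDFDHBEGEE 0 6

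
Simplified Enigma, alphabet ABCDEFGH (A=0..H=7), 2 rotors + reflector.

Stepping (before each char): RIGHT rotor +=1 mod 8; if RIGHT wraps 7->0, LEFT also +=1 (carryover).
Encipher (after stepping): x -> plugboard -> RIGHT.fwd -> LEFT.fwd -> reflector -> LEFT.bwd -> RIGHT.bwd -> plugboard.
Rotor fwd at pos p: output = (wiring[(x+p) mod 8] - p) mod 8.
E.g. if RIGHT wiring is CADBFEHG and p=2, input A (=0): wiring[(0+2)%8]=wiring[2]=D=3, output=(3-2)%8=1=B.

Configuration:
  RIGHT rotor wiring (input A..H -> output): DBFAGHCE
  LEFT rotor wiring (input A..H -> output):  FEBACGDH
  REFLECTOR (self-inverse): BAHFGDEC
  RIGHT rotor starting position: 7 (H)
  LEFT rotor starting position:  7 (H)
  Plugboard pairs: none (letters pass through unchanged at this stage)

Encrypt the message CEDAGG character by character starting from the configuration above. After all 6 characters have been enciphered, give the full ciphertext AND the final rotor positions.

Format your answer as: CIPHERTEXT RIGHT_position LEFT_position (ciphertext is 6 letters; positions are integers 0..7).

Answer: BAGEFA 5 0

Derivation:
Char 1 ('C'): step: R->0, L->0 (L advanced); C->plug->C->R->F->L->G->refl->E->L'->B->R'->B->plug->B
Char 2 ('E'): step: R->1, L=0; E->plug->E->R->G->L->D->refl->F->L'->A->R'->A->plug->A
Char 3 ('D'): step: R->2, L=0; D->plug->D->R->F->L->G->refl->E->L'->B->R'->G->plug->G
Char 4 ('A'): step: R->3, L=0; A->plug->A->R->F->L->G->refl->E->L'->B->R'->E->plug->E
Char 5 ('G'): step: R->4, L=0; G->plug->G->R->B->L->E->refl->G->L'->F->R'->F->plug->F
Char 6 ('G'): step: R->5, L=0; G->plug->G->R->D->L->A->refl->B->L'->C->R'->A->plug->A
Final: ciphertext=BAGEFA, RIGHT=5, LEFT=0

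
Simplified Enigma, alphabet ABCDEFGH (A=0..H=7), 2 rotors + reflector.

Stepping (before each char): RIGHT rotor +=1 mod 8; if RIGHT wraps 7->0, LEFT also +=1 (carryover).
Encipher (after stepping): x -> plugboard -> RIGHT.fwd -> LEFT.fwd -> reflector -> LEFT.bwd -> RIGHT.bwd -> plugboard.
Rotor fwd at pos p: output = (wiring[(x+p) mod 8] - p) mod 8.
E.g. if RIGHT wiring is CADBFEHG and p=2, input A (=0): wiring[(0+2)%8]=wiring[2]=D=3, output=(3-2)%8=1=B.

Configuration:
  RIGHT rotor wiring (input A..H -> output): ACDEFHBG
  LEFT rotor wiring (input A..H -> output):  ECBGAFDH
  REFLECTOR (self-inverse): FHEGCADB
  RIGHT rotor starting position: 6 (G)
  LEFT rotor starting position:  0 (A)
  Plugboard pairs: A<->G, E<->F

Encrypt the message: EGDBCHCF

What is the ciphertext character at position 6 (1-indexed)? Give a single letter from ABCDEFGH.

Char 1 ('E'): step: R->7, L=0; E->plug->F->R->G->L->D->refl->G->L'->D->R'->C->plug->C
Char 2 ('G'): step: R->0, L->1 (L advanced); G->plug->A->R->A->L->B->refl->H->L'->D->R'->C->plug->C
Char 3 ('D'): step: R->1, L=1; D->plug->D->R->E->L->E->refl->C->L'->F->R'->G->plug->A
Char 4 ('B'): step: R->2, L=1; B->plug->B->R->C->L->F->refl->A->L'->B->R'->A->plug->G
Char 5 ('C'): step: R->3, L=1; C->plug->C->R->E->L->E->refl->C->L'->F->R'->F->plug->E
Char 6 ('H'): step: R->4, L=1; H->plug->H->R->A->L->B->refl->H->L'->D->R'->B->plug->B

B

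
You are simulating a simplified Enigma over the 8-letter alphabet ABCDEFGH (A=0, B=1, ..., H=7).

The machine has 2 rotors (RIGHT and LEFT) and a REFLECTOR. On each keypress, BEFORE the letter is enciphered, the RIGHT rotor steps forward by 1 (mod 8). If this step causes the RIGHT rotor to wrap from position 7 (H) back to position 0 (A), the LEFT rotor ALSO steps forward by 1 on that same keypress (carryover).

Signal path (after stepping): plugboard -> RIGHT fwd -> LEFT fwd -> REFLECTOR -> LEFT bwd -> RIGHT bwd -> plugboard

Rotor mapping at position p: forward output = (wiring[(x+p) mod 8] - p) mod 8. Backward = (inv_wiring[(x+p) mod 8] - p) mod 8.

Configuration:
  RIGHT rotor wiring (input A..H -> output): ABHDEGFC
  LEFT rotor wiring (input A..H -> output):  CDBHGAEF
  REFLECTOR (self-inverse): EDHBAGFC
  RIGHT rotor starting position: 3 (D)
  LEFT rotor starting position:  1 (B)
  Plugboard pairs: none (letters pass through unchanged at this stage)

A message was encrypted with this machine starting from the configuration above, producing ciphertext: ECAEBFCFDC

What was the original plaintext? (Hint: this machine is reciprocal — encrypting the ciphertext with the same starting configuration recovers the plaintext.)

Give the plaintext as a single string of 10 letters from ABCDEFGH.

Char 1 ('E'): step: R->4, L=1; E->plug->E->R->E->L->H->refl->C->L'->A->R'->A->plug->A
Char 2 ('C'): step: R->5, L=1; C->plug->C->R->F->L->D->refl->B->L'->H->R'->H->plug->H
Char 3 ('A'): step: R->6, L=1; A->plug->A->R->H->L->B->refl->D->L'->F->R'->F->plug->F
Char 4 ('E'): step: R->7, L=1; E->plug->E->R->E->L->H->refl->C->L'->A->R'->D->plug->D
Char 5 ('B'): step: R->0, L->2 (L advanced); B->plug->B->R->B->L->F->refl->G->L'->D->R'->D->plug->D
Char 6 ('F'): step: R->1, L=2; F->plug->F->R->E->L->C->refl->H->L'->A->R'->A->plug->A
Char 7 ('C'): step: R->2, L=2; C->plug->C->R->C->L->E->refl->A->L'->G->R'->G->plug->G
Char 8 ('F'): step: R->3, L=2; F->plug->F->R->F->L->D->refl->B->L'->H->R'->E->plug->E
Char 9 ('D'): step: R->4, L=2; D->plug->D->R->G->L->A->refl->E->L'->C->R'->B->plug->B
Char 10 ('C'): step: R->5, L=2; C->plug->C->R->F->L->D->refl->B->L'->H->R'->H->plug->H

Answer: AHFDDAGEBH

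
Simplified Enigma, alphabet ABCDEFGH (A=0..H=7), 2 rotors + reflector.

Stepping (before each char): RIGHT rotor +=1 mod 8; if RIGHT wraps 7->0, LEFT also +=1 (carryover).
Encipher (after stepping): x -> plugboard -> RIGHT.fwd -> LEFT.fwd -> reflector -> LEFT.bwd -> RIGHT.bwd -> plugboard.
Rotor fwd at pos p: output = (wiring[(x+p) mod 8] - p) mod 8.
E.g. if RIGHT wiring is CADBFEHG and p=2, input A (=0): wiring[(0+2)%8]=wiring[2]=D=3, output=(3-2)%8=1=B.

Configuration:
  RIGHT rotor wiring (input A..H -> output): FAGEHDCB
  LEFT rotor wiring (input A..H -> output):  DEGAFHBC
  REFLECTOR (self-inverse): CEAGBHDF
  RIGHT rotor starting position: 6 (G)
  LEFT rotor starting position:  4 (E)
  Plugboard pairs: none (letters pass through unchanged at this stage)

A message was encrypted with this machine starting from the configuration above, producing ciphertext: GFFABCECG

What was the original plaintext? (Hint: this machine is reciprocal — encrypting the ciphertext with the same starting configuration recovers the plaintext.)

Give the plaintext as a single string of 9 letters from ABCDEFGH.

Char 1 ('G'): step: R->7, L=4; G->plug->G->R->E->L->H->refl->F->L'->C->R'->A->plug->A
Char 2 ('F'): step: R->0, L->5 (L advanced); F->plug->F->R->D->L->G->refl->D->L'->G->R'->C->plug->C
Char 3 ('F'): step: R->1, L=5; F->plug->F->R->B->L->E->refl->B->L'->F->R'->B->plug->B
Char 4 ('A'): step: R->2, L=5; A->plug->A->R->E->L->H->refl->F->L'->C->R'->B->plug->B
Char 5 ('B'): step: R->3, L=5; B->plug->B->R->E->L->H->refl->F->L'->C->R'->F->plug->F
Char 6 ('C'): step: R->4, L=5; C->plug->C->R->G->L->D->refl->G->L'->D->R'->A->plug->A
Char 7 ('E'): step: R->5, L=5; E->plug->E->R->D->L->G->refl->D->L'->G->R'->A->plug->A
Char 8 ('C'): step: R->6, L=5; C->plug->C->R->H->L->A->refl->C->L'->A->R'->E->plug->E
Char 9 ('G'): step: R->7, L=5; G->plug->G->R->E->L->H->refl->F->L'->C->R'->A->plug->A

Answer: ACBBFAAEA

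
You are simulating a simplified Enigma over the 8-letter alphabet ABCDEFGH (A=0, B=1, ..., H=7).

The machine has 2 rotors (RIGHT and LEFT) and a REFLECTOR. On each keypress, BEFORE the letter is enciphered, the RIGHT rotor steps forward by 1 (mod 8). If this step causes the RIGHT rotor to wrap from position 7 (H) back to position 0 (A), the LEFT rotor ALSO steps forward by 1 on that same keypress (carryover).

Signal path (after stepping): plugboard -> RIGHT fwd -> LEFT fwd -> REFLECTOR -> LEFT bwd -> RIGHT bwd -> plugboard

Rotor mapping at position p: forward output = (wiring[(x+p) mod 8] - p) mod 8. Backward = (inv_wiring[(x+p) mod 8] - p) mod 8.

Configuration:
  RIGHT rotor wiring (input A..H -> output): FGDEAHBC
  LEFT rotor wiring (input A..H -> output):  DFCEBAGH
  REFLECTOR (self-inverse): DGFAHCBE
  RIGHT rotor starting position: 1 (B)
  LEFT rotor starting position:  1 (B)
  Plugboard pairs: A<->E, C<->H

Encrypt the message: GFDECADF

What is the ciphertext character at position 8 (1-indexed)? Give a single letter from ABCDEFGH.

Char 1 ('G'): step: R->2, L=1; G->plug->G->R->D->L->A->refl->D->L'->C->R'->B->plug->B
Char 2 ('F'): step: R->3, L=1; F->plug->F->R->C->L->D->refl->A->L'->D->R'->G->plug->G
Char 3 ('D'): step: R->4, L=1; D->plug->D->R->G->L->G->refl->B->L'->B->R'->E->plug->A
Char 4 ('E'): step: R->5, L=1; E->plug->A->R->C->L->D->refl->A->L'->D->R'->H->plug->C
Char 5 ('C'): step: R->6, L=1; C->plug->H->R->B->L->B->refl->G->L'->G->R'->F->plug->F
Char 6 ('A'): step: R->7, L=1; A->plug->E->R->F->L->F->refl->C->L'->H->R'->C->plug->H
Char 7 ('D'): step: R->0, L->2 (L advanced); D->plug->D->R->E->L->E->refl->H->L'->C->R'->H->plug->C
Char 8 ('F'): step: R->1, L=2; F->plug->F->R->A->L->A->refl->D->L'->H->R'->D->plug->D

D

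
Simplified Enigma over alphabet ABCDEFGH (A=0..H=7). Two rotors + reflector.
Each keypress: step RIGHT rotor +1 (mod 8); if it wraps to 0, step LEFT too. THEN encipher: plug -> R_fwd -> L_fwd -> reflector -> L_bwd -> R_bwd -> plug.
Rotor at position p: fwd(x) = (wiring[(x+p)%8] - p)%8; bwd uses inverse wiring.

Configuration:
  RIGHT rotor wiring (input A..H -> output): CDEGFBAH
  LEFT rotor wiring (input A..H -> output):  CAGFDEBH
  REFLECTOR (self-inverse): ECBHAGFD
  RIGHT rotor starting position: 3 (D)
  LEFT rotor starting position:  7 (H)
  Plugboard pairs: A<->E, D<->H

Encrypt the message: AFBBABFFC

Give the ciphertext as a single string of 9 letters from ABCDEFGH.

Answer: CCDDFEDAF

Derivation:
Char 1 ('A'): step: R->4, L=7; A->plug->E->R->G->L->F->refl->G->L'->E->R'->C->plug->C
Char 2 ('F'): step: R->5, L=7; F->plug->F->R->H->L->C->refl->B->L'->C->R'->C->plug->C
Char 3 ('B'): step: R->6, L=7; B->plug->B->R->B->L->D->refl->H->L'->D->R'->H->plug->D
Char 4 ('B'): step: R->7, L=7; B->plug->B->R->D->L->H->refl->D->L'->B->R'->H->plug->D
Char 5 ('A'): step: R->0, L->0 (L advanced); A->plug->E->R->F->L->E->refl->A->L'->B->R'->F->plug->F
Char 6 ('B'): step: R->1, L=0; B->plug->B->R->D->L->F->refl->G->L'->C->R'->A->plug->E
Char 7 ('F'): step: R->2, L=0; F->plug->F->R->F->L->E->refl->A->L'->B->R'->H->plug->D
Char 8 ('F'): step: R->3, L=0; F->plug->F->R->H->L->H->refl->D->L'->E->R'->E->plug->A
Char 9 ('C'): step: R->4, L=0; C->plug->C->R->E->L->D->refl->H->L'->H->R'->F->plug->F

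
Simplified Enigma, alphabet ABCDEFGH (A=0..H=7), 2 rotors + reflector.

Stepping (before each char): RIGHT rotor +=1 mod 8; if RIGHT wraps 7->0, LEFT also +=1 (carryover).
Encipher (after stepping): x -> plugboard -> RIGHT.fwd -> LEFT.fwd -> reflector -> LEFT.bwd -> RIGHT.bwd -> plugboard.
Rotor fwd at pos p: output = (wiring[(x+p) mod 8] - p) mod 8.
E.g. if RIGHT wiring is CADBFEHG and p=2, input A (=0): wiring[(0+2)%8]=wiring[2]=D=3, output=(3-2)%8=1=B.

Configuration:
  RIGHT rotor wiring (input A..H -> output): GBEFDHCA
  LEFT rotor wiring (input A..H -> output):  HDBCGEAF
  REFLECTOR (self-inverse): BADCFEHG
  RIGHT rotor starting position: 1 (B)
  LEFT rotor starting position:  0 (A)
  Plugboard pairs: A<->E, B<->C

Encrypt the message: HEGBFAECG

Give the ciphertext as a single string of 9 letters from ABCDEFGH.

Answer: DGDDGBAAA

Derivation:
Char 1 ('H'): step: R->2, L=0; H->plug->H->R->H->L->F->refl->E->L'->F->R'->D->plug->D
Char 2 ('E'): step: R->3, L=0; E->plug->A->R->C->L->B->refl->A->L'->G->R'->G->plug->G
Char 3 ('G'): step: R->4, L=0; G->plug->G->R->A->L->H->refl->G->L'->E->R'->D->plug->D
Char 4 ('B'): step: R->5, L=0; B->plug->C->R->D->L->C->refl->D->L'->B->R'->D->plug->D
Char 5 ('F'): step: R->6, L=0; F->plug->F->R->H->L->F->refl->E->L'->F->R'->G->plug->G
Char 6 ('A'): step: R->7, L=0; A->plug->E->R->G->L->A->refl->B->L'->C->R'->C->plug->B
Char 7 ('E'): step: R->0, L->1 (L advanced); E->plug->A->R->G->L->E->refl->F->L'->D->R'->E->plug->A
Char 8 ('C'): step: R->1, L=1; C->plug->B->R->D->L->F->refl->E->L'->G->R'->E->plug->A
Char 9 ('G'): step: R->2, L=1; G->plug->G->R->E->L->D->refl->C->L'->A->R'->E->plug->A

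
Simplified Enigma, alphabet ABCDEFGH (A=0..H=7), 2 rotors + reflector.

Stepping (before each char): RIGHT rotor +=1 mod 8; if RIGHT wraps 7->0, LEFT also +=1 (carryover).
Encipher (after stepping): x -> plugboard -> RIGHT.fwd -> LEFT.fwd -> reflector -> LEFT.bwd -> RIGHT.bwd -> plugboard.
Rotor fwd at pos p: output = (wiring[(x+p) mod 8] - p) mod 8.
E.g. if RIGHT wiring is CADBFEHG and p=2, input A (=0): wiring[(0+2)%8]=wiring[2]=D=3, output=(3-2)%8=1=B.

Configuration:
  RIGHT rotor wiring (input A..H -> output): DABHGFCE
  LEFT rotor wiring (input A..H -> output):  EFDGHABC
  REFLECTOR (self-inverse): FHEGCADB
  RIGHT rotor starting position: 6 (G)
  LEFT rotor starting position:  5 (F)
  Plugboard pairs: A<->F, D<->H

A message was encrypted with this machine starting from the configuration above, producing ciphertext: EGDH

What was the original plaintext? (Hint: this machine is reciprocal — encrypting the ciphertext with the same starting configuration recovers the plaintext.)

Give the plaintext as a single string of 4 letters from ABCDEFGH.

Char 1 ('E'): step: R->7, L=5; E->plug->E->R->A->L->D->refl->G->L'->F->R'->A->plug->F
Char 2 ('G'): step: R->0, L->6 (L advanced); G->plug->G->R->C->L->G->refl->D->L'->A->R'->B->plug->B
Char 3 ('D'): step: R->1, L=6; D->plug->H->R->C->L->G->refl->D->L'->A->R'->B->plug->B
Char 4 ('H'): step: R->2, L=6; H->plug->D->R->D->L->H->refl->B->L'->G->R'->H->plug->D

Answer: FBBD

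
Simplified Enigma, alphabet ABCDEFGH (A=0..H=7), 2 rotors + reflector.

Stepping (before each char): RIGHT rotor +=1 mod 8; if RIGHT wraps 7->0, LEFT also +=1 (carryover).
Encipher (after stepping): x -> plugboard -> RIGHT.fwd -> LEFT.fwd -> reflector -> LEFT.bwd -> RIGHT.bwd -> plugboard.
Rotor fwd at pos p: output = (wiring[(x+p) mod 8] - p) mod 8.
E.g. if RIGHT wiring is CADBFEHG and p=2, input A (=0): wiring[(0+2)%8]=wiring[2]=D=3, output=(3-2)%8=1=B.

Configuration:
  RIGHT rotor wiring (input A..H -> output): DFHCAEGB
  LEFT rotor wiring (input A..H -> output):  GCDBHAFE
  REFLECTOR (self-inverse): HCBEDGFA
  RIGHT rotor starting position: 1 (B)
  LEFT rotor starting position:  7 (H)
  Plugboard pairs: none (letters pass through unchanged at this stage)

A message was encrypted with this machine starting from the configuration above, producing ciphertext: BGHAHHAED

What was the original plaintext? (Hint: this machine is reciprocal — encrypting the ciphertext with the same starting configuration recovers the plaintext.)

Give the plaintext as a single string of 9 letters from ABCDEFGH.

Char 1 ('B'): step: R->2, L=7; B->plug->B->R->A->L->F->refl->G->L'->H->R'->F->plug->F
Char 2 ('G'): step: R->3, L=7; G->plug->G->R->C->L->D->refl->E->L'->D->R'->D->plug->D
Char 3 ('H'): step: R->4, L=7; H->plug->H->R->G->L->B->refl->C->L'->E->R'->A->plug->A
Char 4 ('A'): step: R->5, L=7; A->plug->A->R->H->L->G->refl->F->L'->A->R'->E->plug->E
Char 5 ('H'): step: R->6, L=7; H->plug->H->R->G->L->B->refl->C->L'->E->R'->F->plug->F
Char 6 ('H'): step: R->7, L=7; H->plug->H->R->H->L->G->refl->F->L'->A->R'->D->plug->D
Char 7 ('A'): step: R->0, L->0 (L advanced); A->plug->A->R->D->L->B->refl->C->L'->B->R'->H->plug->H
Char 8 ('E'): step: R->1, L=0; E->plug->E->R->D->L->B->refl->C->L'->B->R'->C->plug->C
Char 9 ('D'): step: R->2, L=0; D->plug->D->R->C->L->D->refl->E->L'->H->R'->F->plug->F

Answer: FDAEFDHCF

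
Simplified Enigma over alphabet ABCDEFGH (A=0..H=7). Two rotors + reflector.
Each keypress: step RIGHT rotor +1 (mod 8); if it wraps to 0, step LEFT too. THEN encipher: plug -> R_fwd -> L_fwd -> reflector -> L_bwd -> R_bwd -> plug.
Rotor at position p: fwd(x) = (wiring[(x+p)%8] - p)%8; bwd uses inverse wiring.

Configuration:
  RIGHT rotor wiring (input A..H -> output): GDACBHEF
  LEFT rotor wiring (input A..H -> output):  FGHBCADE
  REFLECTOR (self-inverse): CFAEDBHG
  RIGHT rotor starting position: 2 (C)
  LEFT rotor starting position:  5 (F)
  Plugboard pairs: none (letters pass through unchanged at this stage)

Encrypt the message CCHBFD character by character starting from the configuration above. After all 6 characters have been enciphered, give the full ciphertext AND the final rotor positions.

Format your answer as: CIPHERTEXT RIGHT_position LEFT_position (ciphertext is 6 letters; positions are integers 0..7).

Char 1 ('C'): step: R->3, L=5; C->plug->C->R->E->L->B->refl->F->L'->H->R'->A->plug->A
Char 2 ('C'): step: R->4, L=5; C->plug->C->R->A->L->D->refl->E->L'->G->R'->H->plug->H
Char 3 ('H'): step: R->5, L=5; H->plug->H->R->E->L->B->refl->F->L'->H->R'->B->plug->B
Char 4 ('B'): step: R->6, L=5; B->plug->B->R->H->L->F->refl->B->L'->E->R'->F->plug->F
Char 5 ('F'): step: R->7, L=5; F->plug->F->R->C->L->H->refl->G->L'->B->R'->D->plug->D
Char 6 ('D'): step: R->0, L->6 (L advanced); D->plug->D->R->C->L->H->refl->G->L'->B->R'->E->plug->E
Final: ciphertext=AHBFDE, RIGHT=0, LEFT=6

Answer: AHBFDE 0 6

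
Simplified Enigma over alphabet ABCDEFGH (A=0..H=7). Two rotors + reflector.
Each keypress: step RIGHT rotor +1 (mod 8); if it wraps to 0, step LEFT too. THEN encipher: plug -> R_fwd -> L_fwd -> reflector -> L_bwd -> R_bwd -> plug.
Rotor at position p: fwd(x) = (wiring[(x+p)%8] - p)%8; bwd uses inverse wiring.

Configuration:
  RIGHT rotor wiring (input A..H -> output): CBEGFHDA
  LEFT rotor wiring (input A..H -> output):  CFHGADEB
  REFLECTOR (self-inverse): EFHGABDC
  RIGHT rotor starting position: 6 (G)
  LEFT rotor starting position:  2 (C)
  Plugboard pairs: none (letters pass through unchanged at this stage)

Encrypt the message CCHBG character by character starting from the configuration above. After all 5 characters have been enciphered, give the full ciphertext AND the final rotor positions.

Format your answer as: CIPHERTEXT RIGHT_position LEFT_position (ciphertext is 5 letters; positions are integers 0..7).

Answer: EHBGE 3 3

Derivation:
Char 1 ('C'): step: R->7, L=2; C->plug->C->R->C->L->G->refl->D->L'->H->R'->E->plug->E
Char 2 ('C'): step: R->0, L->3 (L advanced); C->plug->C->R->E->L->G->refl->D->L'->A->R'->H->plug->H
Char 3 ('H'): step: R->1, L=3; H->plug->H->R->B->L->F->refl->B->L'->D->R'->B->plug->B
Char 4 ('B'): step: R->2, L=3; B->plug->B->R->E->L->G->refl->D->L'->A->R'->G->plug->G
Char 5 ('G'): step: R->3, L=3; G->plug->G->R->G->L->C->refl->H->L'->F->R'->E->plug->E
Final: ciphertext=EHBGE, RIGHT=3, LEFT=3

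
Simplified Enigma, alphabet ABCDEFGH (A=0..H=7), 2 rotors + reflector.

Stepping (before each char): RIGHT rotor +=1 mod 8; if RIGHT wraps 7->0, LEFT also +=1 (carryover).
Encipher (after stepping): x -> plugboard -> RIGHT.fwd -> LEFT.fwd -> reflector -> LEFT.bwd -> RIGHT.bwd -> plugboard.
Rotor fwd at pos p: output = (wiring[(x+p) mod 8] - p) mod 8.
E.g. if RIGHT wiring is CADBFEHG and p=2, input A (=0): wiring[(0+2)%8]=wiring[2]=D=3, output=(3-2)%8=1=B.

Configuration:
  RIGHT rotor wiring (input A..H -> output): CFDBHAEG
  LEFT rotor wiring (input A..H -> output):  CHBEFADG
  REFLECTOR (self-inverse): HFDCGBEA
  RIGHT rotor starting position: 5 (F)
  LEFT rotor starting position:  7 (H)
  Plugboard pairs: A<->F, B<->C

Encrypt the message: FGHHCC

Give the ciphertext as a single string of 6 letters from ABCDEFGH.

Char 1 ('F'): step: R->6, L=7; F->plug->A->R->G->L->B->refl->F->L'->E->R'->C->plug->B
Char 2 ('G'): step: R->7, L=7; G->plug->G->R->B->L->D->refl->C->L'->D->R'->B->plug->C
Char 3 ('H'): step: R->0, L->0 (L advanced); H->plug->H->R->G->L->D->refl->C->L'->A->R'->F->plug->A
Char 4 ('H'): step: R->1, L=0; H->plug->H->R->B->L->H->refl->A->L'->F->R'->G->plug->G
Char 5 ('C'): step: R->2, L=0; C->plug->B->R->H->L->G->refl->E->L'->D->R'->H->plug->H
Char 6 ('C'): step: R->3, L=0; C->plug->B->R->E->L->F->refl->B->L'->C->R'->G->plug->G

Answer: BCAGHG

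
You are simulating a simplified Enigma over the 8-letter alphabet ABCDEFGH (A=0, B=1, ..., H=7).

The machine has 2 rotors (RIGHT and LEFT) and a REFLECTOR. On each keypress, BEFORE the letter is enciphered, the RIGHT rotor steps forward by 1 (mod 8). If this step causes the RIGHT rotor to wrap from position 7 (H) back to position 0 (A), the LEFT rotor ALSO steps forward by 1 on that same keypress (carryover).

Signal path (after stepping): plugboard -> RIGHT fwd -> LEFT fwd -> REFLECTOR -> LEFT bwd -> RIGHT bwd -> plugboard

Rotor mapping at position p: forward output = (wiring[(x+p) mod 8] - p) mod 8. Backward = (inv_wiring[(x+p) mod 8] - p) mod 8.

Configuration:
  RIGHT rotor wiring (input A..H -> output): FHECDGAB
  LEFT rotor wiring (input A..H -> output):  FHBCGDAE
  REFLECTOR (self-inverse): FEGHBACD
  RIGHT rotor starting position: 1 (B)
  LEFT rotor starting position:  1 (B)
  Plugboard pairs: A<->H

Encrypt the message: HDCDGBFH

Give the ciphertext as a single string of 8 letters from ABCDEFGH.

Answer: FEGCEDGG

Derivation:
Char 1 ('H'): step: R->2, L=1; H->plug->A->R->C->L->B->refl->E->L'->H->R'->F->plug->F
Char 2 ('D'): step: R->3, L=1; D->plug->D->R->F->L->H->refl->D->L'->G->R'->E->plug->E
Char 3 ('C'): step: R->4, L=1; C->plug->C->R->E->L->C->refl->G->L'->A->R'->G->plug->G
Char 4 ('D'): step: R->5, L=1; D->plug->D->R->A->L->G->refl->C->L'->E->R'->C->plug->C
Char 5 ('G'): step: R->6, L=1; G->plug->G->R->F->L->H->refl->D->L'->G->R'->E->plug->E
Char 6 ('B'): step: R->7, L=1; B->plug->B->R->G->L->D->refl->H->L'->F->R'->D->plug->D
Char 7 ('F'): step: R->0, L->2 (L advanced); F->plug->F->R->G->L->D->refl->H->L'->A->R'->G->plug->G
Char 8 ('H'): step: R->1, L=2; H->plug->A->R->G->L->D->refl->H->L'->A->R'->G->plug->G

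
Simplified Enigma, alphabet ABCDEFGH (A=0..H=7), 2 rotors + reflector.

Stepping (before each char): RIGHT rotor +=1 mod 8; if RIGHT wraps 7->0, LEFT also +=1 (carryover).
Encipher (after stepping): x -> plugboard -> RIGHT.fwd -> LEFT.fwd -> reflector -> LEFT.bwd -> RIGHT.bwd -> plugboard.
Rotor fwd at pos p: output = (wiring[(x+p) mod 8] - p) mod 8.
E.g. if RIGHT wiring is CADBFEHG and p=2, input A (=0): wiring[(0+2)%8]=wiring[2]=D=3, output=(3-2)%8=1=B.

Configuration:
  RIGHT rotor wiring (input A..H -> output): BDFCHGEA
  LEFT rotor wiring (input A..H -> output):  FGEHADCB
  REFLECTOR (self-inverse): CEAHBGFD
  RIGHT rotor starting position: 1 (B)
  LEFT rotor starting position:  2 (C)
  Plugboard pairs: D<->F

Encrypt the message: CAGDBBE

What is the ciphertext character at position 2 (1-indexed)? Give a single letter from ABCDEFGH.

Char 1 ('C'): step: R->2, L=2; C->plug->C->R->F->L->H->refl->D->L'->G->R'->F->plug->D
Char 2 ('A'): step: R->3, L=2; A->plug->A->R->H->L->E->refl->B->L'->D->R'->C->plug->C

C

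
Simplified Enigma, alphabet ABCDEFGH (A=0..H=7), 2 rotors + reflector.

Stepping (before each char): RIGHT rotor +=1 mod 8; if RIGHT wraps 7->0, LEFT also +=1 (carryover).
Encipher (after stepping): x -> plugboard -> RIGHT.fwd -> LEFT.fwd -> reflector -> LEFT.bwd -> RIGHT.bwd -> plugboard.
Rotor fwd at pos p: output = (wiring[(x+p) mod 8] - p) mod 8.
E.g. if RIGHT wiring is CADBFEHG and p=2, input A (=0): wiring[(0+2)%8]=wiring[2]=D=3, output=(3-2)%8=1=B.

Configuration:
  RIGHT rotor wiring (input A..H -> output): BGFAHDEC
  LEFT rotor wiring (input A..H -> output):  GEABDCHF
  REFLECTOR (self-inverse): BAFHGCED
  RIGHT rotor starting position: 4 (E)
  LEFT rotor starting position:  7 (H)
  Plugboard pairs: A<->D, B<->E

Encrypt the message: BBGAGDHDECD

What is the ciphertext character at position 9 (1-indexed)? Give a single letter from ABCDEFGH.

Char 1 ('B'): step: R->5, L=7; B->plug->E->R->B->L->H->refl->D->L'->G->R'->A->plug->D
Char 2 ('B'): step: R->6, L=7; B->plug->E->R->H->L->A->refl->B->L'->D->R'->C->plug->C
Char 3 ('G'): step: R->7, L=7; G->plug->G->R->E->L->C->refl->F->L'->C->R'->B->plug->E
Char 4 ('A'): step: R->0, L->0 (L advanced); A->plug->D->R->A->L->G->refl->E->L'->B->R'->A->plug->D
Char 5 ('G'): step: R->1, L=0; G->plug->G->R->B->L->E->refl->G->L'->A->R'->H->plug->H
Char 6 ('D'): step: R->2, L=0; D->plug->A->R->D->L->B->refl->A->L'->C->R'->E->plug->B
Char 7 ('H'): step: R->3, L=0; H->plug->H->R->C->L->A->refl->B->L'->D->R'->G->plug->G
Char 8 ('D'): step: R->4, L=0; D->plug->A->R->D->L->B->refl->A->L'->C->R'->F->plug->F
Char 9 ('E'): step: R->5, L=0; E->plug->B->R->H->L->F->refl->C->L'->F->R'->C->plug->C

C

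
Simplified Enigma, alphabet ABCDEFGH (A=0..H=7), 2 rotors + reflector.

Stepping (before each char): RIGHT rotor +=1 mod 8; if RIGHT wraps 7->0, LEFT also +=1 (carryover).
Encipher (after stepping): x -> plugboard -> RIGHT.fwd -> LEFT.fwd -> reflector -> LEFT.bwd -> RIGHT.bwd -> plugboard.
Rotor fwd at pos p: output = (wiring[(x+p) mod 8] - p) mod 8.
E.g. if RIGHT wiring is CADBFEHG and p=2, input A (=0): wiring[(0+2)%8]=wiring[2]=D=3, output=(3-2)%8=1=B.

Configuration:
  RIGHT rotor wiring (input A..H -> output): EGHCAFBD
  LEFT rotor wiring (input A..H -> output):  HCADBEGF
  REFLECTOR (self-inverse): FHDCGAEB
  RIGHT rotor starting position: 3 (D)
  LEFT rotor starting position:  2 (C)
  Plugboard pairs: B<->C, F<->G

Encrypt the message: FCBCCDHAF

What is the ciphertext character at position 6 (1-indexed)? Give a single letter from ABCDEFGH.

Char 1 ('F'): step: R->4, L=2; F->plug->G->R->D->L->C->refl->D->L'->F->R'->C->plug->B
Char 2 ('C'): step: R->5, L=2; C->plug->B->R->E->L->E->refl->G->L'->A->R'->A->plug->A
Char 3 ('B'): step: R->6, L=2; B->plug->C->R->G->L->F->refl->A->L'->H->R'->H->plug->H
Char 4 ('C'): step: R->7, L=2; C->plug->B->R->F->L->D->refl->C->L'->D->R'->E->plug->E
Char 5 ('C'): step: R->0, L->3 (L advanced); C->plug->B->R->G->L->H->refl->B->L'->C->R'->D->plug->D
Char 6 ('D'): step: R->1, L=3; D->plug->D->R->H->L->F->refl->A->L'->A->R'->F->plug->G

G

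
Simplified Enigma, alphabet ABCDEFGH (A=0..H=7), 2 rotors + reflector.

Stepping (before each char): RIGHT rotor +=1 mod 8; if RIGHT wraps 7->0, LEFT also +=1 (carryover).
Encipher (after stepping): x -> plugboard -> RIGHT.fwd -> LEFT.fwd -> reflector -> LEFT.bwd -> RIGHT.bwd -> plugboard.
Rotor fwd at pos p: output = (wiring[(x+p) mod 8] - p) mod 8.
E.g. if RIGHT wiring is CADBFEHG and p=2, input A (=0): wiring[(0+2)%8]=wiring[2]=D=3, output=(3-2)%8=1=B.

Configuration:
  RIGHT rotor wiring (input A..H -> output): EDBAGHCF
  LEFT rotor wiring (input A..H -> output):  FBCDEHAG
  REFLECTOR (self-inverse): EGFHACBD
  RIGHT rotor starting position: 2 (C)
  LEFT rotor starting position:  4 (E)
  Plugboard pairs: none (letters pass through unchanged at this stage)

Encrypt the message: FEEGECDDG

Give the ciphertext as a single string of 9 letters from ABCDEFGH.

Char 1 ('F'): step: R->3, L=4; F->plug->F->R->B->L->D->refl->H->L'->H->R'->D->plug->D
Char 2 ('E'): step: R->4, L=4; E->plug->E->R->A->L->A->refl->E->L'->C->R'->A->plug->A
Char 3 ('E'): step: R->5, L=4; E->plug->E->R->G->L->G->refl->B->L'->E->R'->F->plug->F
Char 4 ('G'): step: R->6, L=4; G->plug->G->R->A->L->A->refl->E->L'->C->R'->F->plug->F
Char 5 ('E'): step: R->7, L=4; E->plug->E->R->B->L->D->refl->H->L'->H->R'->F->plug->F
Char 6 ('C'): step: R->0, L->5 (L advanced); C->plug->C->R->B->L->D->refl->H->L'->H->R'->F->plug->F
Char 7 ('D'): step: R->1, L=5; D->plug->D->R->F->L->F->refl->C->L'->A->R'->B->plug->B
Char 8 ('D'): step: R->2, L=5; D->plug->D->R->F->L->F->refl->C->L'->A->R'->E->plug->E
Char 9 ('G'): step: R->3, L=5; G->plug->G->R->A->L->C->refl->F->L'->F->R'->A->plug->A

Answer: DAFFFFBEA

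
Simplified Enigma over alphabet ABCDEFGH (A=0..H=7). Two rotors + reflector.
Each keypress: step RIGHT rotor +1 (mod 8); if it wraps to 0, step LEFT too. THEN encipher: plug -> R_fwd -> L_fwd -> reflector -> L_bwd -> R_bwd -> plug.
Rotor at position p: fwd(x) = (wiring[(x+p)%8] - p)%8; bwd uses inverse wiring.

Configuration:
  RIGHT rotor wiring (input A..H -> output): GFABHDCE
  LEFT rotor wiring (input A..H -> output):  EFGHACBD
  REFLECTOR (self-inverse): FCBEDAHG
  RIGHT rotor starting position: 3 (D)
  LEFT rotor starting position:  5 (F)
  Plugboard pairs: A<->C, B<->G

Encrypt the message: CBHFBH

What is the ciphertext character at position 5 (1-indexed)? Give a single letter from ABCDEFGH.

Char 1 ('C'): step: R->4, L=5; C->plug->A->R->D->L->H->refl->G->L'->C->R'->E->plug->E
Char 2 ('B'): step: R->5, L=5; B->plug->G->R->E->L->A->refl->F->L'->A->R'->E->plug->E
Char 3 ('H'): step: R->6, L=5; H->plug->H->R->F->L->B->refl->C->L'->G->R'->B->plug->G
Char 4 ('F'): step: R->7, L=5; F->plug->F->R->A->L->F->refl->A->L'->E->R'->G->plug->B
Char 5 ('B'): step: R->0, L->6 (L advanced); B->plug->G->R->C->L->G->refl->H->L'->D->R'->F->plug->F

F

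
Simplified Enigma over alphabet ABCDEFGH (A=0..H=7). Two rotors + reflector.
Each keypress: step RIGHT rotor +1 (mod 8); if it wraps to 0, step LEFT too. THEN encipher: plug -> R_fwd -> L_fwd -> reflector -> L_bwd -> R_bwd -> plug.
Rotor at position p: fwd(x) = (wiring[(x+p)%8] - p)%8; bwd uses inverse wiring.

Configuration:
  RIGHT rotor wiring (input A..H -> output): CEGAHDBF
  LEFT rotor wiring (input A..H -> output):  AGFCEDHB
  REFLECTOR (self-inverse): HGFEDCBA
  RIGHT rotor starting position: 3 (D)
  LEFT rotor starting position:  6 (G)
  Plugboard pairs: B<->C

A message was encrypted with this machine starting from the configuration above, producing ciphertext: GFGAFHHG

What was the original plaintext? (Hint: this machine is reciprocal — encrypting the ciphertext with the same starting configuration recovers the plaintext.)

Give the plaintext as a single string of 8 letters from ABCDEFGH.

Answer: CDHFGAEH

Derivation:
Char 1 ('G'): step: R->4, L=6; G->plug->G->R->C->L->C->refl->F->L'->H->R'->B->plug->C
Char 2 ('F'): step: R->5, L=6; F->plug->F->R->B->L->D->refl->E->L'->F->R'->D->plug->D
Char 3 ('G'): step: R->6, L=6; G->plug->G->R->B->L->D->refl->E->L'->F->R'->H->plug->H
Char 4 ('A'): step: R->7, L=6; A->plug->A->R->G->L->G->refl->B->L'->A->R'->F->plug->F
Char 5 ('F'): step: R->0, L->7 (L advanced); F->plug->F->R->D->L->G->refl->B->L'->B->R'->G->plug->G
Char 6 ('H'): step: R->1, L=7; H->plug->H->R->B->L->B->refl->G->L'->D->R'->A->plug->A
Char 7 ('H'): step: R->2, L=7; H->plug->H->R->C->L->H->refl->A->L'->H->R'->E->plug->E
Char 8 ('G'): step: R->3, L=7; G->plug->G->R->B->L->B->refl->G->L'->D->R'->H->plug->H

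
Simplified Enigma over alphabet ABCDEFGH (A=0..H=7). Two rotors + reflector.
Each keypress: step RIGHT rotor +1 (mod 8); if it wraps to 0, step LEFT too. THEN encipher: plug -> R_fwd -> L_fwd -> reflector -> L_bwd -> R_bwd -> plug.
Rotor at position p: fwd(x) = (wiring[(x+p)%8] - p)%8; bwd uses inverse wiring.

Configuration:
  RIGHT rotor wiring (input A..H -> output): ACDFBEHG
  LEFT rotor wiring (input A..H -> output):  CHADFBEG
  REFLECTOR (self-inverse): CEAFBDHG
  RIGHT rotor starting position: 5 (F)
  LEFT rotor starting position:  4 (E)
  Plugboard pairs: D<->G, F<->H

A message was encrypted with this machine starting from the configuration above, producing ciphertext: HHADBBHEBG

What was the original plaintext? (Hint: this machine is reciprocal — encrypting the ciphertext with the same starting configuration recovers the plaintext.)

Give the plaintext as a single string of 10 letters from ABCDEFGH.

Answer: GCBEECFGCA

Derivation:
Char 1 ('H'): step: R->6, L=4; H->plug->F->R->H->L->H->refl->G->L'->E->R'->D->plug->G
Char 2 ('H'): step: R->7, L=4; H->plug->F->R->C->L->A->refl->C->L'->D->R'->C->plug->C
Char 3 ('A'): step: R->0, L->5 (L advanced); A->plug->A->R->A->L->E->refl->B->L'->C->R'->B->plug->B
Char 4 ('D'): step: R->1, L=5; D->plug->G->R->F->L->D->refl->F->L'->D->R'->E->plug->E
Char 5 ('B'): step: R->2, L=5; B->plug->B->R->D->L->F->refl->D->L'->F->R'->E->plug->E
Char 6 ('B'): step: R->3, L=5; B->plug->B->R->G->L->G->refl->H->L'->B->R'->C->plug->C
Char 7 ('H'): step: R->4, L=5; H->plug->F->R->G->L->G->refl->H->L'->B->R'->H->plug->F
Char 8 ('E'): step: R->5, L=5; E->plug->E->R->F->L->D->refl->F->L'->D->R'->D->plug->G
Char 9 ('B'): step: R->6, L=5; B->plug->B->R->A->L->E->refl->B->L'->C->R'->C->plug->C
Char 10 ('G'): step: R->7, L=5; G->plug->D->R->E->L->C->refl->A->L'->H->R'->A->plug->A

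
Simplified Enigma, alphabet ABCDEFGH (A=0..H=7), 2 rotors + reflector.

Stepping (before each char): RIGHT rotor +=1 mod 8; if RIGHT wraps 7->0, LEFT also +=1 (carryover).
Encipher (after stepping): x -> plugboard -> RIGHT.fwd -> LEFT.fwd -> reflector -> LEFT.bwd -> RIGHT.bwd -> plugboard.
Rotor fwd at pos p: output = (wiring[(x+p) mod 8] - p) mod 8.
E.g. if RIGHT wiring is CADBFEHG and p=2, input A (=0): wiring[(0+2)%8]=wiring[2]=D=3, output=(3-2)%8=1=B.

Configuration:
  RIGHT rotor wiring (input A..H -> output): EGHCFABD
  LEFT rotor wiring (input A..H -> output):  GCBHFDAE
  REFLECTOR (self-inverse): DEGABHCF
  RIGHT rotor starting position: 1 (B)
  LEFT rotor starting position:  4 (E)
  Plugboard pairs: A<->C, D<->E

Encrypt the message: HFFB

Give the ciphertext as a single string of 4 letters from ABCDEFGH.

Char 1 ('H'): step: R->2, L=4; H->plug->H->R->E->L->C->refl->G->L'->F->R'->A->plug->C
Char 2 ('F'): step: R->3, L=4; F->plug->F->R->B->L->H->refl->F->L'->G->R'->D->plug->E
Char 3 ('F'): step: R->4, L=4; F->plug->F->R->C->L->E->refl->B->L'->A->R'->E->plug->D
Char 4 ('B'): step: R->5, L=4; B->plug->B->R->E->L->C->refl->G->L'->F->R'->G->plug->G

Answer: CEDG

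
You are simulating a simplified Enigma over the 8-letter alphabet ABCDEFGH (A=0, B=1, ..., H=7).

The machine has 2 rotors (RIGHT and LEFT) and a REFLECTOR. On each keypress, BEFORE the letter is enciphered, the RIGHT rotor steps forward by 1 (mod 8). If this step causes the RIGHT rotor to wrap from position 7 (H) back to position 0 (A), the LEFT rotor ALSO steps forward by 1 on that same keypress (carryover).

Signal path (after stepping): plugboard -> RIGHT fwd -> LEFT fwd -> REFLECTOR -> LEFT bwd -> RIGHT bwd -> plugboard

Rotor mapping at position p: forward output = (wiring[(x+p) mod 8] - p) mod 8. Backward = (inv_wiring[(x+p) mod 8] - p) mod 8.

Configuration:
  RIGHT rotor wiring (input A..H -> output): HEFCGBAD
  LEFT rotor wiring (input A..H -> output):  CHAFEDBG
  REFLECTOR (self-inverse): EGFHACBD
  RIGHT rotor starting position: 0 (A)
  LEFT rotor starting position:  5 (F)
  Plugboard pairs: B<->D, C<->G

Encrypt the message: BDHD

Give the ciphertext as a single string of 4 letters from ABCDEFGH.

Char 1 ('B'): step: R->1, L=5; B->plug->D->R->F->L->D->refl->H->L'->H->R'->F->plug->F
Char 2 ('D'): step: R->2, L=5; D->plug->B->R->A->L->G->refl->B->L'->C->R'->H->plug->H
Char 3 ('H'): step: R->3, L=5; H->plug->H->R->C->L->B->refl->G->L'->A->R'->E->plug->E
Char 4 ('D'): step: R->4, L=5; D->plug->B->R->F->L->D->refl->H->L'->H->R'->D->plug->B

Answer: FHEB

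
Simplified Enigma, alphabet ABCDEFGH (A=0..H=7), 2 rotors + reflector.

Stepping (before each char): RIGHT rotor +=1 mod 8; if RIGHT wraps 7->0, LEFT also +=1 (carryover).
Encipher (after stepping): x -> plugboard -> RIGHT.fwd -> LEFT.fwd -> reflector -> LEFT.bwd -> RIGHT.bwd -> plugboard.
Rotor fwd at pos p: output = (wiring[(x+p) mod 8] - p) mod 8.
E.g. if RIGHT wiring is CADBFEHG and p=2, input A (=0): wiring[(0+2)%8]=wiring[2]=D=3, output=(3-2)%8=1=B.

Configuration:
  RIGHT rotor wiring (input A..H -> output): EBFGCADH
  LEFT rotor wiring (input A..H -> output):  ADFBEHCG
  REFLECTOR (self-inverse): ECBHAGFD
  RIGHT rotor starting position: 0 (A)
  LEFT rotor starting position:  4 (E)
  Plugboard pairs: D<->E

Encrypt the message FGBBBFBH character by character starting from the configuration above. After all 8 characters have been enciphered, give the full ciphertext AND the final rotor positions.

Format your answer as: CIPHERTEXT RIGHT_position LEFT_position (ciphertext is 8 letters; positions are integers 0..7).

Char 1 ('F'): step: R->1, L=4; F->plug->F->R->C->L->G->refl->F->L'->H->R'->E->plug->D
Char 2 ('G'): step: R->2, L=4; G->plug->G->R->C->L->G->refl->F->L'->H->R'->H->plug->H
Char 3 ('B'): step: R->3, L=4; B->plug->B->R->H->L->F->refl->G->L'->C->R'->H->plug->H
Char 4 ('B'): step: R->4, L=4; B->plug->B->R->E->L->E->refl->A->L'->A->R'->E->plug->D
Char 5 ('B'): step: R->5, L=4; B->plug->B->R->G->L->B->refl->C->L'->D->R'->A->plug->A
Char 6 ('F'): step: R->6, L=4; F->plug->F->R->A->L->A->refl->E->L'->E->R'->G->plug->G
Char 7 ('B'): step: R->7, L=4; B->plug->B->R->F->L->H->refl->D->L'->B->R'->G->plug->G
Char 8 ('H'): step: R->0, L->5 (L advanced); H->plug->H->R->H->L->H->refl->D->L'->D->R'->G->plug->G
Final: ciphertext=DHHDAGGG, RIGHT=0, LEFT=5

Answer: DHHDAGGG 0 5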